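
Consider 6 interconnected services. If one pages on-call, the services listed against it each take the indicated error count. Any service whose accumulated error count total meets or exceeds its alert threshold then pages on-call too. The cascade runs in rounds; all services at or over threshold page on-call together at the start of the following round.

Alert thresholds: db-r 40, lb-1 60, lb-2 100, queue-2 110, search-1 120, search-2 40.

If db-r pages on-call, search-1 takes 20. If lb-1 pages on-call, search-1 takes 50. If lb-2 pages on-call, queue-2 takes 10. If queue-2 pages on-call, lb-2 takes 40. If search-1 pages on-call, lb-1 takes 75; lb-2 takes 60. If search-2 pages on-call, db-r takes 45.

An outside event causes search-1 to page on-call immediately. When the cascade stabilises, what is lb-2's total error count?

60

Round 1 — search-1 pages on-call (initial).
  lb-1: +75 → 75 ≥ 60
  lb-2: +60 → 60 < 100
Round 2 — lb-1 pages on-call.
No further pages.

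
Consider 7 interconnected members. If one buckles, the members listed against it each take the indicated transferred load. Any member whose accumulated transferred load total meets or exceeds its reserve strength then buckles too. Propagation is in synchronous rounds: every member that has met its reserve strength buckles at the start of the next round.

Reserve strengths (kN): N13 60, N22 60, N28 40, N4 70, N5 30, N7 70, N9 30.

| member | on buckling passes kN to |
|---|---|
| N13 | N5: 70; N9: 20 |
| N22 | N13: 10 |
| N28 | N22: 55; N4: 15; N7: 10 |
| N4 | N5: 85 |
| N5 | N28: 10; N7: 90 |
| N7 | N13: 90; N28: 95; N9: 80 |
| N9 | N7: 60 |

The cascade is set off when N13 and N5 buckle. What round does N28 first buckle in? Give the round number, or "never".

3

Round 1 — N13, N5 buckle (initial).
  N28: +10 → 10 < 40
  N7: +90 → 90 ≥ 70
  N9: +20 → 20 < 30
Round 2 — N7 buckles.
  N28: +95 → 105 ≥ 40
  N9: +80 → 100 ≥ 30
Round 3 — N28, N9 buckle.
  N22: +55 → 55 < 60
  N4: +15 → 15 < 70
No further bucklings.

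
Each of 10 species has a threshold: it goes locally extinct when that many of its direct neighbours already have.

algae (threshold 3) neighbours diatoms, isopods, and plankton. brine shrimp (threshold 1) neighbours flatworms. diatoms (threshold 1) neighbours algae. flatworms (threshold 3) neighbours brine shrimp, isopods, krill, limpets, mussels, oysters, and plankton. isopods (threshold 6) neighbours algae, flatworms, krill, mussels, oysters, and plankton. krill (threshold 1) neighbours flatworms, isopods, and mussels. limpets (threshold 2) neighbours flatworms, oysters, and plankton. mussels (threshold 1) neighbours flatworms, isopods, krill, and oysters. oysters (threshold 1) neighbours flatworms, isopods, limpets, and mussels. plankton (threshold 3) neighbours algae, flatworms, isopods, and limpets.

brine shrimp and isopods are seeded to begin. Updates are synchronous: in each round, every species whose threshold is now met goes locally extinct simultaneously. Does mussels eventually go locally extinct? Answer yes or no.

yes

Round 1 — brine shrimp, isopods go locally extinct (initial).
Round 2 — checking thresholds:
  algae: 1 of 3 neighbours < 3, not yet.
  flatworms: 2 of 7 neighbours < 3, not yet.
  krill: 1 of 3 neighbours ≥ 1, goes locally extinct.
  mussels: 1 of 4 neighbours ≥ 1, goes locally extinct.
  oysters: 1 of 4 neighbours ≥ 1, goes locally extinct.
  plankton: 1 of 4 neighbours < 3, not yet.
Round 3 — checking thresholds:
  algae: 1 of 3 neighbours < 3, not yet.
  flatworms: 5 of 7 neighbours ≥ 3, goes locally extinct.
  limpets: 1 of 3 neighbours < 2, not yet.
  plankton: 1 of 4 neighbours < 3, not yet.
Round 4 — checking thresholds:
  algae: 1 of 3 neighbours < 3, not yet.
  limpets: 2 of 3 neighbours ≥ 2, goes locally extinct.
  plankton: 2 of 4 neighbours < 3, not yet.
Round 5 — checking thresholds:
  algae: 1 of 3 neighbours < 3, not yet.
  plankton: 3 of 4 neighbours ≥ 3, goes locally extinct.
Round 6 — no new extinctions; cascade stops.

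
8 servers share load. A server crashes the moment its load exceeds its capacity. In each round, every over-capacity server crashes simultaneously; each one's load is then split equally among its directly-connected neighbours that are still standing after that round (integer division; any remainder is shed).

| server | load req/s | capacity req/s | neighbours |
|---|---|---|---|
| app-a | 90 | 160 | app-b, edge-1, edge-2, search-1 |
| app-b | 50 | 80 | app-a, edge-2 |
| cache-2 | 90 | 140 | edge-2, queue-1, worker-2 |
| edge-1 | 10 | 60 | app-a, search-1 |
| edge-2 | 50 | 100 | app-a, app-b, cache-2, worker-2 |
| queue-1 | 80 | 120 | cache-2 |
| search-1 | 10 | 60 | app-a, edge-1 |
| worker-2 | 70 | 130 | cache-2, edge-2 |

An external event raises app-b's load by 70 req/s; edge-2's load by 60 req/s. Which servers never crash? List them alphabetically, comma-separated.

cache-2, queue-1, worker-2

Round 1 — app-b at 120 > 80; edge-2 at 110 > 100. app-b, edge-2 crash.
  app-b sheds 120 req/s to app-a: 120 each.
    app-a: 90+120 = 210 > 160
  edge-2 sheds 110 req/s to app-a, cache-2, worker-2: 36 each (2 lost).
    app-a: 210+36 = 246 > 160
    cache-2: 90+36 = 126 ≤ 140
    worker-2: 70+36 = 106 ≤ 130
Round 2 — app-a crashes.
  app-a sheds 246 req/s to edge-1, search-1: 123 each.
    edge-1: 10+123 = 133 > 60
    search-1: 10+123 = 133 > 60
Round 3 — edge-1, search-1 crash.
  edge-1 sheds 133 req/s: no online neighbours, lost.
  search-1 sheds 133 req/s: no online neighbours, lost.
No further crashes.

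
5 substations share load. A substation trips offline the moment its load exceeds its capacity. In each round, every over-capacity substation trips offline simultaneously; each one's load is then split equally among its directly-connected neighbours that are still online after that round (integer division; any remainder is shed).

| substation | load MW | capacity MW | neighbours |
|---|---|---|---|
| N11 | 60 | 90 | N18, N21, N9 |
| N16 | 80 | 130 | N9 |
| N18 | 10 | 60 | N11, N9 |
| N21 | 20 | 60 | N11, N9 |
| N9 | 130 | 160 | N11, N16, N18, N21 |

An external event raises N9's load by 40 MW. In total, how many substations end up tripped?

Round 1 — N9 at 170 > 160. N9 trips offline.
  N9 sheds 170 MW to N11, N16, N18, N21: 42 each (2 lost).
    N11: 60+42 = 102 > 90
    N16: 80+42 = 122 ≤ 130
    N18: 10+42 = 52 ≤ 60
    N21: 20+42 = 62 > 60
Round 2 — N11, N21 trip offline.
  N11 sheds 102 MW to N18: 102 each.
    N18: 52+102 = 154 > 60
  N21 sheds 62 MW: no online neighbours, lost.
Round 3 — N18 trips offline.
  N18 sheds 154 MW: no online neighbours, lost.
No further trips.

4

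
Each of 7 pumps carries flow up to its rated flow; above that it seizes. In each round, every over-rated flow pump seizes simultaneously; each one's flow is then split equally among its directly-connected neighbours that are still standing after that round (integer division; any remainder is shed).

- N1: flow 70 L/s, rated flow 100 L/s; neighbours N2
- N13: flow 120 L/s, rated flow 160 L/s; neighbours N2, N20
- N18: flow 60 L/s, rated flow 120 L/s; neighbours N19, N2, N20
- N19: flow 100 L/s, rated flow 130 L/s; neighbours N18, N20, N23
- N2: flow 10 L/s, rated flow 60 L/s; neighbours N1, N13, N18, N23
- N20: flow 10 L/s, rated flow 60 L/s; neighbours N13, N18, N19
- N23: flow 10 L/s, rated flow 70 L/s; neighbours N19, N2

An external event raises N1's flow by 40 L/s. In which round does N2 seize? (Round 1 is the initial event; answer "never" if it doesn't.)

Round 1 — N1 at 110 > 100. N1 seizes.
  N1 sheds 110 L/s to N2: 110 each.
    N2: 10+110 = 120 > 60
Round 2 — N2 seizes.
  N2 sheds 120 L/s to N13, N18, N23: 40 each.
    N13: 120+40 = 160 ≤ 160
    N18: 60+40 = 100 ≤ 120
    N23: 10+40 = 50 ≤ 70
No further seizures.

2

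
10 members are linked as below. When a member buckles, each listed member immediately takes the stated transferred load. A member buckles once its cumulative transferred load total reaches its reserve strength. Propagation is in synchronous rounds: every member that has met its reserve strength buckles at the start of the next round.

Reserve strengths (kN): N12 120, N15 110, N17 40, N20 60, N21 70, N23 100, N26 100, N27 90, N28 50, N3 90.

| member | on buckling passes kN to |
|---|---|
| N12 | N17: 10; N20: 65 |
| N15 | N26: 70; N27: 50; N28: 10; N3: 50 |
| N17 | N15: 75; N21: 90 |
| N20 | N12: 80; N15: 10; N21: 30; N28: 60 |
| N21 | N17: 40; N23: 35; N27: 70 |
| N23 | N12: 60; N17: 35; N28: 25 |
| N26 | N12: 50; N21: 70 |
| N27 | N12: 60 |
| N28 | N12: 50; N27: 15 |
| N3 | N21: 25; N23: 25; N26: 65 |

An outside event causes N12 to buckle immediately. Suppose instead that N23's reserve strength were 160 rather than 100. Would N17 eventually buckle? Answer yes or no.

no

With N23's reserve strength at 160:
Round 1 — N12 buckles (initial).
  N17: +10 → 10 < 40
  N20: +65 → 65 ≥ 60
Round 2 — N20 buckles.
  N15: +10 → 10 < 110
  N21: +30 → 30 < 70
  N28: +60 → 60 ≥ 50
Round 3 — N28 buckles.
  N27: +15 → 15 < 90
No further bucklings.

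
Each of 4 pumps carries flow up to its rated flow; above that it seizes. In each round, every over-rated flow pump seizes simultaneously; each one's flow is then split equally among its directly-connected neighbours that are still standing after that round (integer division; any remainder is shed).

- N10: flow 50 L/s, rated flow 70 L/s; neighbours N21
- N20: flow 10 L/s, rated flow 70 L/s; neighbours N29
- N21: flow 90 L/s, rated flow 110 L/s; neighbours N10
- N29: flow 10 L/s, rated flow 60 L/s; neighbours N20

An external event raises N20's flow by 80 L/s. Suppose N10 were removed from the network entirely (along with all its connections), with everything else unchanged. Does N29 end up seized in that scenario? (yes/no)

With N10 removed:
Round 1 — N20 at 90 > 70. N20 seizes.
  N20 sheds 90 L/s to N29: 90 each.
    N29: 10+90 = 100 > 60
Round 2 — N29 seizes.
  N29 sheds 100 L/s: no online neighbours, lost.
No further seizures.

yes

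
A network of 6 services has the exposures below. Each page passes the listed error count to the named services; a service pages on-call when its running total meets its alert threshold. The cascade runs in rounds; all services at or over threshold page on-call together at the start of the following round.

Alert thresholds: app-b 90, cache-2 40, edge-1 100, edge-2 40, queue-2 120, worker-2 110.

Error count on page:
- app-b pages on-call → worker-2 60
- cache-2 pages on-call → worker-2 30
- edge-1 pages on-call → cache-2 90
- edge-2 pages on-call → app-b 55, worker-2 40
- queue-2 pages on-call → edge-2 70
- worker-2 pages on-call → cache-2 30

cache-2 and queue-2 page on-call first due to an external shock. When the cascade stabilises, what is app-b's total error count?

Round 1 — cache-2, queue-2 page on-call (initial).
  edge-2: +70 → 70 ≥ 40
  worker-2: +30 → 30 < 110
Round 2 — edge-2 pages on-call.
  app-b: +55 → 55 < 90
  worker-2: +40 → 70 < 110
No further pages.

55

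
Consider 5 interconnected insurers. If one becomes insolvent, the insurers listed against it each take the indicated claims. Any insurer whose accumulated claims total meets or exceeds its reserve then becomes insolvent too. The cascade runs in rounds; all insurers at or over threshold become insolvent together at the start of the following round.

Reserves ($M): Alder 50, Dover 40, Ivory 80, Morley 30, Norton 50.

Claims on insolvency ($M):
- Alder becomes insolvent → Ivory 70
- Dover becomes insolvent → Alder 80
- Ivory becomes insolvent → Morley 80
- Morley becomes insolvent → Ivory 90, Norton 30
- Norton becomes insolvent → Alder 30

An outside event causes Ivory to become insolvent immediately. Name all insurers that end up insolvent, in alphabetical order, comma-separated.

Ivory, Morley

Round 1 — Ivory becomes insolvent (initial).
  Morley: +80 → 80 ≥ 30
Round 2 — Morley becomes insolvent.
  Norton: +30 → 30 < 50
No further insolvencies.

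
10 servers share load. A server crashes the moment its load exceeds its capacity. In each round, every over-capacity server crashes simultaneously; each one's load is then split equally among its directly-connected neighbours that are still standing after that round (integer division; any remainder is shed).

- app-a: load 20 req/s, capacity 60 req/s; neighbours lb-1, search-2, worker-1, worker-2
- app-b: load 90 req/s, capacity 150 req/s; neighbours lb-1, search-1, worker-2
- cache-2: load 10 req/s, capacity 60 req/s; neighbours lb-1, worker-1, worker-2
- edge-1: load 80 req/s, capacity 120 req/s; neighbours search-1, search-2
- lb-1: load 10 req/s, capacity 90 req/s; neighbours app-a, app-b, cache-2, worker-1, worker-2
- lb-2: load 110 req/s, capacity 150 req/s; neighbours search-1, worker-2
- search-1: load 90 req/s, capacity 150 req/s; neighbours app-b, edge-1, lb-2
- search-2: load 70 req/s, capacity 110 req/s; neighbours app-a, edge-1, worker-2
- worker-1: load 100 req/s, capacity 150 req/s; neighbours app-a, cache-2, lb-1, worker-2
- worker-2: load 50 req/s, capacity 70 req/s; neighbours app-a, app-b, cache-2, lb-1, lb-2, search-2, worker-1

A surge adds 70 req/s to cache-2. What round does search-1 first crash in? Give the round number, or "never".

never

Round 1 — cache-2 at 80 > 60. cache-2 crashes.
  cache-2 sheds 80 req/s to lb-1, worker-1, worker-2: 26 each (2 lost).
    lb-1: 10+26 = 36 ≤ 90
    worker-1: 100+26 = 126 ≤ 150
    worker-2: 50+26 = 76 > 70
Round 2 — worker-2 crashes.
  worker-2 sheds 76 req/s to app-a, app-b, lb-1, lb-2, search-2, worker-1: 12 each (4 lost).
    app-a: 20+12 = 32 ≤ 60
    app-b: 90+12 = 102 ≤ 150
    lb-1: 36+12 = 48 ≤ 90
    lb-2: 110+12 = 122 ≤ 150
    search-2: 70+12 = 82 ≤ 110
    worker-1: 126+12 = 138 ≤ 150
No further crashes.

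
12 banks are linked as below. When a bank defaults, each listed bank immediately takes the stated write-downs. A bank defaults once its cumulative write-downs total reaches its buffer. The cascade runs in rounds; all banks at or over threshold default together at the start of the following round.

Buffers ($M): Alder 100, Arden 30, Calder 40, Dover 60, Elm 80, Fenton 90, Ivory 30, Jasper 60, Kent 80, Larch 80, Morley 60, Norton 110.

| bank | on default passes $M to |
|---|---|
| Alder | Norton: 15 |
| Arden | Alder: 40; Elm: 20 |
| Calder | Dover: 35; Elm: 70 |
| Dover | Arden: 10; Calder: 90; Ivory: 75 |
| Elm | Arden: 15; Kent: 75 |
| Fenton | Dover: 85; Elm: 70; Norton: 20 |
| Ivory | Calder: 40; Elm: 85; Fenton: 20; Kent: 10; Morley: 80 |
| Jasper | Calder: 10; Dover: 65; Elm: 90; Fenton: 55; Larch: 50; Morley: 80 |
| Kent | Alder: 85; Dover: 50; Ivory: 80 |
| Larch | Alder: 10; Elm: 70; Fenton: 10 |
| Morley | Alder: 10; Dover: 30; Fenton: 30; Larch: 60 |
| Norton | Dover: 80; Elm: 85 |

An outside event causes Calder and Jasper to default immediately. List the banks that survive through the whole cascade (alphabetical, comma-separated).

Round 1 — Calder, Jasper default (initial).
  Dover: +35+65 → 100 ≥ 60
  Elm: +70+90 → 160 ≥ 80
  Fenton: +55 → 55 < 90
  Larch: +50 → 50 < 80
  Morley: +80 → 80 ≥ 60
Round 2 — Dover, Elm, Morley default.
  Alder: +10 → 10 < 100
  Arden: +10+15 → 25 < 30
  Fenton: +30 → 85 < 90
  Ivory: +75 → 75 ≥ 30
  Kent: +75 → 75 < 80
  Larch: +60 → 110 ≥ 80
Round 3 — Ivory, Larch default.
  Alder: +10 → 20 < 100
  Fenton: +20+10 → 115 ≥ 90
  Kent: +10 → 85 ≥ 80
Round 4 — Fenton, Kent default.
  Alder: +85 → 105 ≥ 100
  Norton: +20 → 20 < 110
Round 5 — Alder defaults.
  Norton: +15 → 35 < 110
No further defaults.

Arden, Norton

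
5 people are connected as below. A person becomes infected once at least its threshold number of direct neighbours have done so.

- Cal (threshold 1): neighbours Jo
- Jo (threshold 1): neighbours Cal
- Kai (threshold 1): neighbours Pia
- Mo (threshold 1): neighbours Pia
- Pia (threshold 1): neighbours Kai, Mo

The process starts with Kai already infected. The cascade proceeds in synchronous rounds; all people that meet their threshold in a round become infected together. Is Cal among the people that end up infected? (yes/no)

Round 1 — Kai becomes infected (initial).
Round 2 — checking thresholds:
  Pia: 1 of 2 neighbours ≥ 1, becomes infected.
Round 3 — checking thresholds:
  Mo: 1 of 1 neighbours ≥ 1, becomes infected.
Round 4 — no new infections; cascade stops.

no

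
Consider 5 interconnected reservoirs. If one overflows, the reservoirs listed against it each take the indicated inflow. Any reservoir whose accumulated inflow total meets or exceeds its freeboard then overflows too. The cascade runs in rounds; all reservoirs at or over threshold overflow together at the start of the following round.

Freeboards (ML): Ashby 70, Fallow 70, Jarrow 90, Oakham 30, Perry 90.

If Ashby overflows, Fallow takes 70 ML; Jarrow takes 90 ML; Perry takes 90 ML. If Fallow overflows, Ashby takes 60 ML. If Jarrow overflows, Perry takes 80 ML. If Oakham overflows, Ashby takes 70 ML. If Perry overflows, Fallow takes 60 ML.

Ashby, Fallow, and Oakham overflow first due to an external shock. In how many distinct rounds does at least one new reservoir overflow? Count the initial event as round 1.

Round 1 — Ashby, Fallow, Oakham overflow (initial).
  Jarrow: +90 → 90 ≥ 90
  Perry: +90 → 90 ≥ 90
Round 2 — Jarrow, Perry overflow.
No further overflows.

2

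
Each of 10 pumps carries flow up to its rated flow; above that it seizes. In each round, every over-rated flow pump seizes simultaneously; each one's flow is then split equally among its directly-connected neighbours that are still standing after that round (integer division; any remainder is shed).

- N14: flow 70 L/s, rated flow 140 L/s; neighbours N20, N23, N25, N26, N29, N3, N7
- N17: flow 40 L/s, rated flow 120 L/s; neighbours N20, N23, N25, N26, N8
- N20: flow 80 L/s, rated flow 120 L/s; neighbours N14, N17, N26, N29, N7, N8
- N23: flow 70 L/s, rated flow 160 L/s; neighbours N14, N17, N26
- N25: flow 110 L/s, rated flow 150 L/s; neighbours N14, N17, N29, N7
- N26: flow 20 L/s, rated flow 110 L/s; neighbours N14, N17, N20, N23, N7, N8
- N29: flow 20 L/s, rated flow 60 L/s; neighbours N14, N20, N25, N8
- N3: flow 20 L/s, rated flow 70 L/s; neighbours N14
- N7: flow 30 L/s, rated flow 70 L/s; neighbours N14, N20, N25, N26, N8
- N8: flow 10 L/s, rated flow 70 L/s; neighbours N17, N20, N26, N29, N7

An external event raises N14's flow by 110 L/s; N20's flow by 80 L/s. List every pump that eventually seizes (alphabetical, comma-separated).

N14, N17, N20, N23, N25, N26, N29, N7, N8

Round 1 — N14 at 180 > 140; N20 at 160 > 120. N14, N20 seize.
  N14 sheds 180 L/s to N23, N25, N26, N29, N3, N7: 30 each.
    N23: 70+30 = 100 ≤ 160
    N25: 110+30 = 140 ≤ 150
    N26: 20+30 = 50 ≤ 110
    N29: 20+30 = 50 ≤ 60
    N3: 20+30 = 50 ≤ 70
    N7: 30+30 = 60 ≤ 70
  N20 sheds 160 L/s to N17, N26, N29, N7, N8: 32 each.
    N17: 40+32 = 72 ≤ 120
    N26: 50+32 = 82 ≤ 110
    N29: 50+32 = 82 > 60
    N7: 60+32 = 92 > 70
    N8: 10+32 = 42 ≤ 70
Round 2 — N29, N7 seize.
  N29 sheds 82 L/s to N25, N8: 41 each.
    N25: 140+41 = 181 > 150
    N8: 42+41 = 83 > 70
  N7 sheds 92 L/s to N25, N26, N8: 30 each (2 lost).
    N25: 181+30 = 211 > 150
    N26: 82+30 = 112 > 110
    N8: 83+30 = 113 > 70
Round 3 — N25, N26, N8 seize.
  N25 sheds 211 L/s to N17: 211 each.
    N17: 72+211 = 283 > 120
  N26 sheds 112 L/s to N17, N23: 56 each.
    N17: 283+56 = 339 > 120
    N23: 100+56 = 156 ≤ 160
  N8 sheds 113 L/s to N17: 113 each.
    N17: 339+113 = 452 > 120
Round 4 — N17 seizes.
  N17 sheds 452 L/s to N23: 452 each.
    N23: 156+452 = 608 > 160
Round 5 — N23 seizes.
  N23 sheds 608 L/s: no online neighbours, lost.
No further seizures.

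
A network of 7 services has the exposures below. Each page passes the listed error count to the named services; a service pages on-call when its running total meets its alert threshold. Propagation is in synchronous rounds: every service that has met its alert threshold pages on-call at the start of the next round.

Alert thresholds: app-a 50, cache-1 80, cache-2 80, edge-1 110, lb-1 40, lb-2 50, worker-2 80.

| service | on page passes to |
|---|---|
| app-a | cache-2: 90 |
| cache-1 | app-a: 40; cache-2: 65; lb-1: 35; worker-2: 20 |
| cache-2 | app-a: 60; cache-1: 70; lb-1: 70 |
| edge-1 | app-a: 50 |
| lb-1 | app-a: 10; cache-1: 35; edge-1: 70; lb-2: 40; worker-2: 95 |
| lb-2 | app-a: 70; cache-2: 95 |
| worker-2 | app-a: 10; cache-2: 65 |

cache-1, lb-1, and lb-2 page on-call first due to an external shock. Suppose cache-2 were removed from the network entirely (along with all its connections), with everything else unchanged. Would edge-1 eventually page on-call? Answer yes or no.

With cache-2 removed:
Round 1 — cache-1, lb-1, lb-2 page on-call (initial).
  app-a: +40+10+70 → 120 ≥ 50
  edge-1: +70 → 70 < 110
  worker-2: +20+95 → 115 ≥ 80
Round 2 — app-a, worker-2 page on-call.
No further pages.

no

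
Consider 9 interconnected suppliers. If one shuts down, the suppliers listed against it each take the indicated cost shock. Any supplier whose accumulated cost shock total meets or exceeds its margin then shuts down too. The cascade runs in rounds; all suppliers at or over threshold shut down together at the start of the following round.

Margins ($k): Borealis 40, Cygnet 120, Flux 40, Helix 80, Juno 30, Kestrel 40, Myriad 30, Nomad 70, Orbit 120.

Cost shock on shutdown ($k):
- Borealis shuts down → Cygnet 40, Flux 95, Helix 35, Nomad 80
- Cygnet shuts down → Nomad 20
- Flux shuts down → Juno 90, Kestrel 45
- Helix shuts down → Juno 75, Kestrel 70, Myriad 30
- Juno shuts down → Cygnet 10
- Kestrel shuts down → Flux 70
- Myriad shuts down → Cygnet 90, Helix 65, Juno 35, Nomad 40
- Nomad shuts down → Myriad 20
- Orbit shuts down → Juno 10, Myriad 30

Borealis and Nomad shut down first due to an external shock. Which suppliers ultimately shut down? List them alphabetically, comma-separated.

Round 1 — Borealis, Nomad shut down (initial).
  Cygnet: +40 → 40 < 120
  Flux: +95 → 95 ≥ 40
  Helix: +35 → 35 < 80
  Myriad: +20 → 20 < 30
Round 2 — Flux shuts down.
  Juno: +90 → 90 ≥ 30
  Kestrel: +45 → 45 ≥ 40
Round 3 — Juno, Kestrel shut down.
  Cygnet: +10 → 50 < 120
No further shutdowns.

Borealis, Flux, Juno, Kestrel, Nomad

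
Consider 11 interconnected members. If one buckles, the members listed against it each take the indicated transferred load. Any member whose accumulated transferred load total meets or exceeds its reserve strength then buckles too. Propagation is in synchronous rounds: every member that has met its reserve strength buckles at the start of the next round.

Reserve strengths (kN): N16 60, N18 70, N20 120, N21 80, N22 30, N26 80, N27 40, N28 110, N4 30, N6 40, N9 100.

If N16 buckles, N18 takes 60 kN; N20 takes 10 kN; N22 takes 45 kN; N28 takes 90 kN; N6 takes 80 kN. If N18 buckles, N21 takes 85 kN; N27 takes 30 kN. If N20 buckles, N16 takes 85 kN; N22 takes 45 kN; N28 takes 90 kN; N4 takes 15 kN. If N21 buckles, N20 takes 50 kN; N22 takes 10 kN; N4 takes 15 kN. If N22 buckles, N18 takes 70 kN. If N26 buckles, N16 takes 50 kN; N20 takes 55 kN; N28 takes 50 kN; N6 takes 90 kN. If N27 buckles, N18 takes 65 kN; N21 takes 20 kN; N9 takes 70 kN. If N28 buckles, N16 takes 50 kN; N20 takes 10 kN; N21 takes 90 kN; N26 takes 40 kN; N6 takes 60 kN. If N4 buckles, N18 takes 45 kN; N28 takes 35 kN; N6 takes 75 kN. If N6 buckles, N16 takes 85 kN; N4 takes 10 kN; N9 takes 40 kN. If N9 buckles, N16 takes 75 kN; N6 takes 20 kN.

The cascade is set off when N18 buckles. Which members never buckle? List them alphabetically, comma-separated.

Round 1 — N18 buckles (initial).
  N21: +85 → 85 ≥ 80
  N27: +30 → 30 < 40
Round 2 — N21 buckles.
  N20: +50 → 50 < 120
  N22: +10 → 10 < 30
  N4: +15 → 15 < 30
No further bucklings.

N16, N20, N22, N26, N27, N28, N4, N6, N9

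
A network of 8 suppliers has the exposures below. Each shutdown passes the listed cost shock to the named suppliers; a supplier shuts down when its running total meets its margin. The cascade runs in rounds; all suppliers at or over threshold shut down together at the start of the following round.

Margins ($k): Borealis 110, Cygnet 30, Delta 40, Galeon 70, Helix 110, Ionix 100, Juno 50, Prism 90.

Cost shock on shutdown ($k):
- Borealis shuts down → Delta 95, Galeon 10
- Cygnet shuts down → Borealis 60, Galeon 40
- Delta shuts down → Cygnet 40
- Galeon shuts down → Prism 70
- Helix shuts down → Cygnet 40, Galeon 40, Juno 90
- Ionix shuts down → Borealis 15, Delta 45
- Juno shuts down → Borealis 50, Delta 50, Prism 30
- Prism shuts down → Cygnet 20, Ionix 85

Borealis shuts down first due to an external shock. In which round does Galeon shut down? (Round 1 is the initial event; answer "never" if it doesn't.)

never

Round 1 — Borealis shuts down (initial).
  Delta: +95 → 95 ≥ 40
  Galeon: +10 → 10 < 70
Round 2 — Delta shuts down.
  Cygnet: +40 → 40 ≥ 30
Round 3 — Cygnet shuts down.
  Galeon: +40 → 50 < 70
No further shutdowns.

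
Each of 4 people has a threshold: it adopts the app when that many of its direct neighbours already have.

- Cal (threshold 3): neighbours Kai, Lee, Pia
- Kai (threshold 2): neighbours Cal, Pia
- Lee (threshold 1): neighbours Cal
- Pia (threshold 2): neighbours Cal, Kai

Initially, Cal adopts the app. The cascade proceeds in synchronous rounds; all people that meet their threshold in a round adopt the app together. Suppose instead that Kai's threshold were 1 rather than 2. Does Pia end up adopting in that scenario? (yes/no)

With Kai's threshold at 1:
Round 1 — Cal adopts the app (initial).
Round 2 — checking thresholds:
  Kai: 1 of 2 neighbours ≥ 1, adopts the app.
  Lee: 1 of 1 neighbours ≥ 1, adopts the app.
  Pia: 1 of 2 neighbours < 2, holds.
Round 3 — checking thresholds:
  Pia: 2 of 2 neighbours ≥ 2, adopts the app.
Round 4 — no new adoptions; cascade stops.

yes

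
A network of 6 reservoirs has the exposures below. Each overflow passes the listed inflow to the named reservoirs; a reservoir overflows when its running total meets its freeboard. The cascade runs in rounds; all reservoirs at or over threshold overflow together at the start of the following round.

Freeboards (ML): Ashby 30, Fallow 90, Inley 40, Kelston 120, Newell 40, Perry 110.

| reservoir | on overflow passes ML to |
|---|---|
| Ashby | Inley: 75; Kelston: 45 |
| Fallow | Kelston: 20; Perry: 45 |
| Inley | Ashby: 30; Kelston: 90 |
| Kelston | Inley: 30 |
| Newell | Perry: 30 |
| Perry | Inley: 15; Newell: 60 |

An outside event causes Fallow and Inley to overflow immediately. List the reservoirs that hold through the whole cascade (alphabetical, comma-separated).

Round 1 — Fallow, Inley overflow (initial).
  Ashby: +30 → 30 ≥ 30
  Kelston: +20+90 → 110 < 120
  Perry: +45 → 45 < 110
Round 2 — Ashby overflows.
  Kelston: +45 → 155 ≥ 120
Round 3 — Kelston overflows.
No further overflows.

Newell, Perry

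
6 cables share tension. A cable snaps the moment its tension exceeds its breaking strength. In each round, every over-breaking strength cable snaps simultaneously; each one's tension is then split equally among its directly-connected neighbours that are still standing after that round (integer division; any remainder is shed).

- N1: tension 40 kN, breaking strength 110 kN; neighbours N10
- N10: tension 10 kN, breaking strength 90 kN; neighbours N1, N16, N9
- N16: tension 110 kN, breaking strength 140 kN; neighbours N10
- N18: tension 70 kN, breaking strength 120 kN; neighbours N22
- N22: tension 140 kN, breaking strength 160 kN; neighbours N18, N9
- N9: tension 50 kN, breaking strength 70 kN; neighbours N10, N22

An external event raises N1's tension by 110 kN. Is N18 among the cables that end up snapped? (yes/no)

Round 1 — N1 at 150 > 110. N1 snaps.
  N1 sheds 150 kN to N10: 150 each.
    N10: 10+150 = 160 > 90
Round 2 — N10 snaps.
  N10 sheds 160 kN to N16, N9: 80 each.
    N16: 110+80 = 190 > 140
    N9: 50+80 = 130 > 70
Round 3 — N16, N9 snap.
  N16 sheds 190 kN: no online neighbours, lost.
  N9 sheds 130 kN to N22: 130 each.
    N22: 140+130 = 270 > 160
Round 4 — N22 snaps.
  N22 sheds 270 kN to N18: 270 each.
    N18: 70+270 = 340 > 120
Round 5 — N18 snaps.
  N18 sheds 340 kN: no online neighbours, lost.
No further breaks.

yes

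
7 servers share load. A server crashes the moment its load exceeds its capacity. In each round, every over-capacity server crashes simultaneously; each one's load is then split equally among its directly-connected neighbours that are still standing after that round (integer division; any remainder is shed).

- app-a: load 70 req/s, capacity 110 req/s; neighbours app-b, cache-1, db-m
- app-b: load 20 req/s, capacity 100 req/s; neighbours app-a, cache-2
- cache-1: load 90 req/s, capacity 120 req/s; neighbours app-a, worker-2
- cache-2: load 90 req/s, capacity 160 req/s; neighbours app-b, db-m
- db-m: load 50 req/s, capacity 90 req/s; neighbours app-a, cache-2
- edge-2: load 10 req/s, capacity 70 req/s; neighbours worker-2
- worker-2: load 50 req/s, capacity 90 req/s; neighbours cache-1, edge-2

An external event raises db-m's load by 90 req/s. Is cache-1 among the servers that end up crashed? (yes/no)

yes

Round 1 — db-m at 140 > 90. db-m crashes.
  db-m sheds 140 req/s to app-a, cache-2: 70 each.
    app-a: 70+70 = 140 > 110
    cache-2: 90+70 = 160 ≤ 160
Round 2 — app-a crashes.
  app-a sheds 140 req/s to app-b, cache-1: 70 each.
    app-b: 20+70 = 90 ≤ 100
    cache-1: 90+70 = 160 > 120
Round 3 — cache-1 crashes.
  cache-1 sheds 160 req/s to worker-2: 160 each.
    worker-2: 50+160 = 210 > 90
Round 4 — worker-2 crashes.
  worker-2 sheds 210 req/s to edge-2: 210 each.
    edge-2: 10+210 = 220 > 70
Round 5 — edge-2 crashes.
  edge-2 sheds 220 req/s: no online neighbours, lost.
No further crashes.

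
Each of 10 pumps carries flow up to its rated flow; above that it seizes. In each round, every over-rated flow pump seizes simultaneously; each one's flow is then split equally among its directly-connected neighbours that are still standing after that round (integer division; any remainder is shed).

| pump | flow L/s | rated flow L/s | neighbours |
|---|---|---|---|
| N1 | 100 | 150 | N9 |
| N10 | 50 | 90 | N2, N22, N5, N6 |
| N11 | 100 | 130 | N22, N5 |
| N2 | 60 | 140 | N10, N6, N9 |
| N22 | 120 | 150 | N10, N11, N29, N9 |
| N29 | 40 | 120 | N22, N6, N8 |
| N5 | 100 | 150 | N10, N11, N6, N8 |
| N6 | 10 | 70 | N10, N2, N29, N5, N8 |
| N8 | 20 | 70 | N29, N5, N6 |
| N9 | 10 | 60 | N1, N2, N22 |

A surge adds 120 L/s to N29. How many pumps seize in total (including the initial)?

9

Round 1 — N29 at 160 > 120. N29 seizes.
  N29 sheds 160 L/s to N22, N6, N8: 53 each (1 lost).
    N22: 120+53 = 173 > 150
    N6: 10+53 = 63 ≤ 70
    N8: 20+53 = 73 > 70
Round 2 — N22, N8 seize.
  N22 sheds 173 L/s to N10, N11, N9: 57 each (2 lost).
    N10: 50+57 = 107 > 90
    N11: 100+57 = 157 > 130
    N9: 10+57 = 67 > 60
  N8 sheds 73 L/s to N5, N6: 36 each (1 lost).
    N5: 100+36 = 136 ≤ 150
    N6: 63+36 = 99 > 70
Round 3 — N10, N11, N6, N9 seize.
  N10 sheds 107 L/s to N2, N5: 53 each (1 lost).
    N2: 60+53 = 113 ≤ 140
    N5: 136+53 = 189 > 150
  N11 sheds 157 L/s to N5: 157 each.
    N5: 189+157 = 346 > 150
  N6 sheds 99 L/s to N2, N5: 49 each (1 lost).
    N2: 113+49 = 162 > 140
    N5: 346+49 = 395 > 150
  N9 sheds 67 L/s to N1, N2: 33 each (1 lost).
    N1: 100+33 = 133 ≤ 150
    N2: 162+33 = 195 > 140
Round 4 — N2, N5 seize.
  N2 sheds 195 L/s: no online neighbours, lost.
  N5 sheds 395 L/s: no online neighbours, lost.
No further seizures.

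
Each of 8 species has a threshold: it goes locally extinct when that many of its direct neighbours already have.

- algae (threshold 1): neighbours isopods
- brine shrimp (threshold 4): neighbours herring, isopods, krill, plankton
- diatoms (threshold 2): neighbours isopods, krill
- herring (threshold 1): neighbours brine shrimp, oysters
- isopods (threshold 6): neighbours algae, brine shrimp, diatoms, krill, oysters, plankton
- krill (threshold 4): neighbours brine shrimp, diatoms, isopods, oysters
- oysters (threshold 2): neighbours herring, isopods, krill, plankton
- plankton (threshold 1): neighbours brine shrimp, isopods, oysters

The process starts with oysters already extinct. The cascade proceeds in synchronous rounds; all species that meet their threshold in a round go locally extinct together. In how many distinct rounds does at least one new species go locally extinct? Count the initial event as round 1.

Round 1 — oysters goes locally extinct (initial).
Round 2 — checking thresholds:
  herring: 1 of 2 neighbours ≥ 1, goes locally extinct.
  isopods: 1 of 6 neighbours < 6, holds.
  krill: 1 of 4 neighbours < 4, holds.
  plankton: 1 of 3 neighbours ≥ 1, goes locally extinct.
Round 3 — no new extinctions; cascade stops.

2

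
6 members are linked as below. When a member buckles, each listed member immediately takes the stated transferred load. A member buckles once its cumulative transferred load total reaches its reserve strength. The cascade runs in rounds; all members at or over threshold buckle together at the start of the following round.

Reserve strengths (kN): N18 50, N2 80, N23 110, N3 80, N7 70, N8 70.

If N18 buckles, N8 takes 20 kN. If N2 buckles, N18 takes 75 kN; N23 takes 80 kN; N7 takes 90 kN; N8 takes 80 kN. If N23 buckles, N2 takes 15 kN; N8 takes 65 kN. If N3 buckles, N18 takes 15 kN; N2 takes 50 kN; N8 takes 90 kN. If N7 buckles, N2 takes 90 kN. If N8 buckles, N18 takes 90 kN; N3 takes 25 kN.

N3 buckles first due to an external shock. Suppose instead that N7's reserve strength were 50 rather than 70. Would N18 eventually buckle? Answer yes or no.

yes

With N7's reserve strength at 50:
Round 1 — N3 buckles (initial).
  N18: +15 → 15 < 50
  N2: +50 → 50 < 80
  N8: +90 → 90 ≥ 70
Round 2 — N8 buckles.
  N18: +90 → 105 ≥ 50
Round 3 — N18 buckles.
No further bucklings.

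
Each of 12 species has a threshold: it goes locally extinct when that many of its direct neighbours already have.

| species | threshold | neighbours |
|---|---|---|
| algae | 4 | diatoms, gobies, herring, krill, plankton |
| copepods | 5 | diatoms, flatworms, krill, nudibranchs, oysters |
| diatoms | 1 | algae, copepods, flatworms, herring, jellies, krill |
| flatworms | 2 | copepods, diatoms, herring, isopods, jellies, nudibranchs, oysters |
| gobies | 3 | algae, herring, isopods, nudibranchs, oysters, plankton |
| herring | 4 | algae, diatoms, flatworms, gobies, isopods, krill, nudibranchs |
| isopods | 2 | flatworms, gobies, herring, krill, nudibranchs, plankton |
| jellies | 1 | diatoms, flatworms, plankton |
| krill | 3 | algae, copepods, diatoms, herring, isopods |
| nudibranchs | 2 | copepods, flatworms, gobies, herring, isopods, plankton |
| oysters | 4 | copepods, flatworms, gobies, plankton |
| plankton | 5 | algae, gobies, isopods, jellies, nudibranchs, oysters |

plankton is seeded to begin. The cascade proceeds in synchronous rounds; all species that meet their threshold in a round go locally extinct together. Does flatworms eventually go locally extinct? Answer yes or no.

Round 1 — plankton goes locally extinct (initial).
Round 2 — checking thresholds:
  algae: 1 of 5 neighbours < 4, not yet.
  gobies: 1 of 6 neighbours < 3, not yet.
  isopods: 1 of 6 neighbours < 2, not yet.
  jellies: 1 of 3 neighbours ≥ 1, goes locally extinct.
  nudibranchs: 1 of 6 neighbours < 2, not yet.
  oysters: 1 of 4 neighbours < 4, not yet.
Round 3 — checking thresholds:
  algae: 1 of 5 neighbours < 4, not yet.
  diatoms: 1 of 6 neighbours ≥ 1, goes locally extinct.
  flatworms: 1 of 7 neighbours < 2, not yet.
  gobies: 1 of 6 neighbours < 3, not yet.
  isopods: 1 of 6 neighbours < 2, not yet.
  nudibranchs: 1 of 6 neighbours < 2, not yet.
  oysters: 1 of 4 neighbours < 4, not yet.
Round 4 — checking thresholds:
  algae: 2 of 5 neighbours < 4, not yet.
  copepods: 1 of 5 neighbours < 5, not yet.
  flatworms: 2 of 7 neighbours ≥ 2, goes locally extinct.
  gobies: 1 of 6 neighbours < 3, not yet.
  herring: 1 of 7 neighbours < 4, not yet.
  isopods: 1 of 6 neighbours < 2, not yet.
  krill: 1 of 5 neighbours < 3, not yet.
  nudibranchs: 1 of 6 neighbours < 2, not yet.
  oysters: 1 of 4 neighbours < 4, not yet.
Round 5 — checking thresholds:
  algae: 2 of 5 neighbours < 4, not yet.
  copepods: 2 of 5 neighbours < 5, not yet.
  gobies: 1 of 6 neighbours < 3, not yet.
  herring: 2 of 7 neighbours < 4, not yet.
  isopods: 2 of 6 neighbours ≥ 2, goes locally extinct.
  krill: 1 of 5 neighbours < 3, not yet.
  nudibranchs: 2 of 6 neighbours ≥ 2, goes locally extinct.
  oysters: 2 of 4 neighbours < 4, not yet.
Round 6 — checking thresholds:
  algae: 2 of 5 neighbours < 4, not yet.
  copepods: 3 of 5 neighbours < 5, not yet.
  gobies: 3 of 6 neighbours ≥ 3, goes locally extinct.
  herring: 4 of 7 neighbours ≥ 4, goes locally extinct.
  krill: 2 of 5 neighbours < 3, not yet.
  oysters: 2 of 4 neighbours < 4, not yet.
Round 7 — checking thresholds:
  algae: 4 of 5 neighbours ≥ 4, goes locally extinct.
  copepods: 3 of 5 neighbours < 5, not yet.
  krill: 3 of 5 neighbours ≥ 3, goes locally extinct.
  oysters: 3 of 4 neighbours < 4, not yet.
Round 8 — no new extinctions; cascade stops.

yes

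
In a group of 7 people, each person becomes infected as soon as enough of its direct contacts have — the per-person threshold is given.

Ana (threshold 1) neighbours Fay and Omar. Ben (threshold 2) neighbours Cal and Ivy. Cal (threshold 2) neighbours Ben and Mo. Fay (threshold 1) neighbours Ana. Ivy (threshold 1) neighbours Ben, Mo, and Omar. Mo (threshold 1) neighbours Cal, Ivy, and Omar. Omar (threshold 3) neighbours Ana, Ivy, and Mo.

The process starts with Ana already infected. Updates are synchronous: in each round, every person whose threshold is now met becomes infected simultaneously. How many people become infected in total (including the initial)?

2

Round 1 — Ana becomes infected (initial).
Round 2 — checking thresholds:
  Fay: 1 of 1 neighbours ≥ 1, becomes infected.
  Omar: 1 of 3 neighbours < 3, holds.
Round 3 — no new infections; cascade stops.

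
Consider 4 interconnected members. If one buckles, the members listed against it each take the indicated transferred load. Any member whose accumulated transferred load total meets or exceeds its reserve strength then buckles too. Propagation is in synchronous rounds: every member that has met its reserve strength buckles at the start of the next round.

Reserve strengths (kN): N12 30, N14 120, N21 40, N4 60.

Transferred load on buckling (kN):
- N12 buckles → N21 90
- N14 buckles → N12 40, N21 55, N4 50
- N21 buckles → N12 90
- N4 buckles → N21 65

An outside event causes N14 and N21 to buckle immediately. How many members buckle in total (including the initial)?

Round 1 — N14, N21 buckle (initial).
  N12: +40+90 → 130 ≥ 30
  N4: +50 → 50 < 60
Round 2 — N12 buckles.
No further bucklings.

3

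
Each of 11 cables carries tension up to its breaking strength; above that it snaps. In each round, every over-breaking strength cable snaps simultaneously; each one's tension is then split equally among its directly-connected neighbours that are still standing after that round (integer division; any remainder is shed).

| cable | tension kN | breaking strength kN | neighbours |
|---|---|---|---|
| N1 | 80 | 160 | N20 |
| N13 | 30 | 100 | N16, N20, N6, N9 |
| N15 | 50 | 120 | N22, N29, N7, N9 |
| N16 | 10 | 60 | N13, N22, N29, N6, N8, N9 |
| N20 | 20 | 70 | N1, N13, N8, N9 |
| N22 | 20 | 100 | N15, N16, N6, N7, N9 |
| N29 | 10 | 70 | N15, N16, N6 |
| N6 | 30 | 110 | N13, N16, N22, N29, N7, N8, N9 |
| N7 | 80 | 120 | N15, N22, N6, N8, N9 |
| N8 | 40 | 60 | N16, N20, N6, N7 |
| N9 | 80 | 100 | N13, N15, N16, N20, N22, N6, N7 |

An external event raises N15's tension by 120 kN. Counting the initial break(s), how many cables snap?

11

Round 1 — N15 at 170 > 120. N15 snaps.
  N15 sheds 170 kN to N22, N29, N7, N9: 42 each (2 lost).
    N22: 20+42 = 62 ≤ 100
    N29: 10+42 = 52 ≤ 70
    N7: 80+42 = 122 > 120
    N9: 80+42 = 122 > 100
Round 2 — N7, N9 snap.
  N7 sheds 122 kN to N22, N6, N8: 40 each (2 lost).
    N22: 62+40 = 102 > 100
    N6: 30+40 = 70 ≤ 110
    N8: 40+40 = 80 > 60
  N9 sheds 122 kN to N13, N16, N20, N22, N6: 24 each (2 lost).
    N13: 30+24 = 54 ≤ 100
    N16: 10+24 = 34 ≤ 60
    N20: 20+24 = 44 ≤ 70
    N22: 102+24 = 126 > 100
    N6: 70+24 = 94 ≤ 110
Round 3 — N22, N8 snap.
  N22 sheds 126 kN to N16, N6: 63 each.
    N16: 34+63 = 97 > 60
    N6: 94+63 = 157 > 110
  N8 sheds 80 kN to N16, N20, N6: 26 each (2 lost).
    N16: 97+26 = 123 > 60
    N20: 44+26 = 70 ≤ 70
    N6: 157+26 = 183 > 110
Round 4 — N16, N6 snap.
  N16 sheds 123 kN to N13, N29: 61 each (1 lost).
    N13: 54+61 = 115 > 100
    N29: 52+61 = 113 > 70
  N6 sheds 183 kN to N13, N29: 91 each (1 lost).
    N13: 115+91 = 206 > 100
    N29: 113+91 = 204 > 70
Round 5 — N13, N29 snap.
  N13 sheds 206 kN to N20: 206 each.
    N20: 70+206 = 276 > 70
  N29 sheds 204 kN: no online neighbours, lost.
Round 6 — N20 snaps.
  N20 sheds 276 kN to N1: 276 each.
    N1: 80+276 = 356 > 160
Round 7 — N1 snaps.
  N1 sheds 356 kN: no online neighbours, lost.
No further breaks.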